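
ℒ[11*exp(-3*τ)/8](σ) 11/(8*(σ + 3))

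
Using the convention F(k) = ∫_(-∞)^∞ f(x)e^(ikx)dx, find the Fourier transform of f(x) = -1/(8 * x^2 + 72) -pi * exp(-3 * Abs(k))/24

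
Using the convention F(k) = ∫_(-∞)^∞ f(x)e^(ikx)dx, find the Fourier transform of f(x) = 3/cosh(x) 3 * pi/cosh(pi * k/2)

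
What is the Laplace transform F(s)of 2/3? 2/(3*s)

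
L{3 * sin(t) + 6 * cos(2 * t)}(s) 6 * s/(s^2 + 4) + 3/(s^2 + 1)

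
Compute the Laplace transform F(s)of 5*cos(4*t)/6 5*s/(6*(s^2 + 16))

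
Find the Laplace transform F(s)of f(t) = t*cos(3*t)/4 (s^2 - 9)/(4*(s^2 + 9)^2)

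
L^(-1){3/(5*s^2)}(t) 3*t/5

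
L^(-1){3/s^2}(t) 3 * t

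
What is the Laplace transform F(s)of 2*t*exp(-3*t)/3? 2/(3*(s + 3)^2)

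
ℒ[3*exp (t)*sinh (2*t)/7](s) 6/ (7*( (s - 1)^2 - 4))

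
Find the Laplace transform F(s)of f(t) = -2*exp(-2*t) -2/(s + 2)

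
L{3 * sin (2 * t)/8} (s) 3/ (4 * (s^2+4))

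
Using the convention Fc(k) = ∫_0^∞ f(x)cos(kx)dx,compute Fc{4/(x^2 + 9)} 2*pi*exp(-3*k)/3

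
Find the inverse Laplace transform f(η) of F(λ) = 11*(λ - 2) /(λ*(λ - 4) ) 11*exp(2*η)*cosh(2*η) 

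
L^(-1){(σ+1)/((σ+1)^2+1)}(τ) exp(-τ) * cos(τ)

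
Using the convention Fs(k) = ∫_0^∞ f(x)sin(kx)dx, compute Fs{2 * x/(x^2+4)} pi * exp(-2 * k)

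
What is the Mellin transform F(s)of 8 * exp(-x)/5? 8 * gamma(s)/5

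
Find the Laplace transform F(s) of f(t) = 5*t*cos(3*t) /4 5*(s^2 - 9) /(4*(s^2 + 9) ^2) 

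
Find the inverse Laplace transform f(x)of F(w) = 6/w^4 x^3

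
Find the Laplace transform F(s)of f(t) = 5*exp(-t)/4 5/(4*(s + 1))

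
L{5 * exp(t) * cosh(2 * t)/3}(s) 5 * (s - 1)/(3 * ((s - 1)^2 - 4))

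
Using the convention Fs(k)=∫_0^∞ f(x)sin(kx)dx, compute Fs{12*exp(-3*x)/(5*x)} 12*atan(k/3)/5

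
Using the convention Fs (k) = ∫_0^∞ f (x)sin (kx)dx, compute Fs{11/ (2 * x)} 11 * pi/4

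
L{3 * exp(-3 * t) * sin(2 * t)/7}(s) 6/(7 * ((s + 3)^2 + 4))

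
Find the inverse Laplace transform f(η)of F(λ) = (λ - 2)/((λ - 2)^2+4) exp(2 * η) * cos(2 * η)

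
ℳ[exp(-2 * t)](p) gamma(p)/2^p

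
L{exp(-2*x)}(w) 1/(w+2)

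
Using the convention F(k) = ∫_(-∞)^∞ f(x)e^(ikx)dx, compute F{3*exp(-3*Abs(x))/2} 9/(k^2+9)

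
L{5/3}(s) 5/(3 * s)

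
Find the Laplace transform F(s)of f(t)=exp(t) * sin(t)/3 1/(3 * ((s - 1)^2 + 1))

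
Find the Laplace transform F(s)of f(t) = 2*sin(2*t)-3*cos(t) 4/(s^2+4)-3*s/(s^2+1)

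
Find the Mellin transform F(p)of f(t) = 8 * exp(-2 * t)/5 2^(3 - p) * gamma(p)/5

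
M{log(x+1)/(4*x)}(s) -pi*csc(pi*s)/(4*s - 4)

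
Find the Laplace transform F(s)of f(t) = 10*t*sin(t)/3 20*s/(3*(s^2 + 1)^2)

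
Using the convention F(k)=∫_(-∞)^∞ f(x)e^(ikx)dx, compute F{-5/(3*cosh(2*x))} -5*pi/(6*cosh(pi*k/4))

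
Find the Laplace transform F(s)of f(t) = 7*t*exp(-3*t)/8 7/(8*(s + 3)^2)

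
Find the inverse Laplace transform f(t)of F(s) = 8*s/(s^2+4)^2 2*t*sin(2*t)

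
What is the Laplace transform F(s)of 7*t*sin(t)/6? 7*s/(3*(s^2 + 1)^2)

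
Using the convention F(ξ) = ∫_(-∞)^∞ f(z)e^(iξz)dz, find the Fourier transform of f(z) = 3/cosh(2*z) 3*pi/(2*cosh(pi*ξ/4))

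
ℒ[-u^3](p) -6/p^4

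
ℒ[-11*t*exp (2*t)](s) -11/ (s - 2)^2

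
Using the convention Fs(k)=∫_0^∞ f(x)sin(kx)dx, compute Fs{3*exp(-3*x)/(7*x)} 3*atan(k/3)/7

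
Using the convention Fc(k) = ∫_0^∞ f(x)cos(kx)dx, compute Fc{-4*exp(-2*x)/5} -8/(5*k^2 + 20)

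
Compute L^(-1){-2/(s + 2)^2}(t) -2 * t * exp(-2 * t)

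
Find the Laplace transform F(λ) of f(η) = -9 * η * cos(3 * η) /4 9 * (9 - λ^2) /(4 * (λ^2+9) ^2) 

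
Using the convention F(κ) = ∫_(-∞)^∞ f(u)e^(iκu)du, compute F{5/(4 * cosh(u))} 5 * pi/(4 * cosh(pi * κ/2))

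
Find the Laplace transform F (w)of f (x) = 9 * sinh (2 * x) 18/ (w^2 - 4)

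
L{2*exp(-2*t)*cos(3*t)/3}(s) 2*(s + 2)/(3*((s + 2)^2 + 9))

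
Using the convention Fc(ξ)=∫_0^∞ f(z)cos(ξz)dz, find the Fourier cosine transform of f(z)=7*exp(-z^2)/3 7*sqrt(pi)*exp(-ξ^2/4)/6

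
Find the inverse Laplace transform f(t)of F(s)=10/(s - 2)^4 5 * t^3 * exp(2 * t)/3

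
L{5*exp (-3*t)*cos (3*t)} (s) 5*(s + 3)/ ( (s + 3)^2 + 9)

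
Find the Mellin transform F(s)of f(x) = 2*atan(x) -pi*sec(pi*s/2)/s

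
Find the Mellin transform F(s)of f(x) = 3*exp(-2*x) 3*gamma(s)/2^s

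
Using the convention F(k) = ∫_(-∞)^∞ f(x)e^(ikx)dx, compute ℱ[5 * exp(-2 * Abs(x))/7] 20/(7 * (k^2 + 4))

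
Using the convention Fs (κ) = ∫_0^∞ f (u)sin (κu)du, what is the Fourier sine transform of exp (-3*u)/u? atan (κ/3)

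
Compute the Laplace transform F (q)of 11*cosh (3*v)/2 11*q/ (2*(q^2 - 9))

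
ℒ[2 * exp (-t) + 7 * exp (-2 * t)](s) 7/ (s + 2) + 2/ (s + 1)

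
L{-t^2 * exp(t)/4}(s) -1/(2 * (s - 1)^3)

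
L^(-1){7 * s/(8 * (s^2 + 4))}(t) 7 * cos(2 * t)/8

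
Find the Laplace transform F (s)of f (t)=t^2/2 s^ (-3)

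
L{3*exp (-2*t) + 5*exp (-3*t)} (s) 3/ (s + 2) + 5/ (s + 3)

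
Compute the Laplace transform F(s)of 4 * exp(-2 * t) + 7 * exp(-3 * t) 7/(s + 3) + 4/(s + 2)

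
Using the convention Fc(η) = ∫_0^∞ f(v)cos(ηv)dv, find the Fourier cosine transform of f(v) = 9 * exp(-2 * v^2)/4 9 * sqrt(2) * sqrt(pi) * exp(-η^2/8)/16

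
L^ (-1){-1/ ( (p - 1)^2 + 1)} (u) -exp (u)*sin (u)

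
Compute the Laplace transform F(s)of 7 7/s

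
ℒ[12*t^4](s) 288/s^5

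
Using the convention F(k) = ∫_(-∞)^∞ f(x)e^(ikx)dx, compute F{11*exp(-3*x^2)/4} 11*sqrt(3)*sqrt(pi)*exp(-k^2/12)/12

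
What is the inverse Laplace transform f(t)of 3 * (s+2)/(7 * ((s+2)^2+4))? 3 * exp(-2 * t) * cos(2 * t)/7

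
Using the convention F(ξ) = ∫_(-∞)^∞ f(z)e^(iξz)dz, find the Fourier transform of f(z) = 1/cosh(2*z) pi/(2*cosh(pi*ξ/4))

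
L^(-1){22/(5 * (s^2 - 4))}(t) 11 * sinh(2 * t)/5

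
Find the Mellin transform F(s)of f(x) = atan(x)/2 -pi * sec(pi * s/2)/(4 * s)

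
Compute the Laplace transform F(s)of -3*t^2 -6/s^3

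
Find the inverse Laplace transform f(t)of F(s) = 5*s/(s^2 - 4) 5*cosh(2*t)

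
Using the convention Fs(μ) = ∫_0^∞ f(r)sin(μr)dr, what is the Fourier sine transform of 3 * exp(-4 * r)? 3 * μ/(μ^2+16)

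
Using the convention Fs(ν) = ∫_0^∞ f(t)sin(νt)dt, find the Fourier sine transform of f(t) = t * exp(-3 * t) 6 * ν/(ν^2 + 9)^2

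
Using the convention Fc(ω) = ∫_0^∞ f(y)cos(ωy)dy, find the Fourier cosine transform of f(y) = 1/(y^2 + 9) pi*exp(-3*ω)/6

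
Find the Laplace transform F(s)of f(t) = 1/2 1/(2*s)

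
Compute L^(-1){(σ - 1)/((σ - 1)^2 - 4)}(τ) exp(τ) * cosh(2 * τ)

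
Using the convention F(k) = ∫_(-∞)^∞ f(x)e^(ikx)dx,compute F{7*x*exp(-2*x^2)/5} 7*sqrt(2)*I*sqrt(pi)*k*exp(-k^2/8)/40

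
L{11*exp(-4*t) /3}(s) 11/(3*(s+4) ) 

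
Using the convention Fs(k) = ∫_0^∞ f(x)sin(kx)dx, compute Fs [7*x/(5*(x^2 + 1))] 7*pi*exp(-k)/10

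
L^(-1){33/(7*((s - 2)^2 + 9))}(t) 11*exp(2*t)*sin(3*t)/7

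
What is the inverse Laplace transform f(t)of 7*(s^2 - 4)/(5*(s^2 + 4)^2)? 7*t*cos(2*t)/5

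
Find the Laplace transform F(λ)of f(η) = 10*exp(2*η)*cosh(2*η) 10*(λ - 2)/(λ*(λ - 4))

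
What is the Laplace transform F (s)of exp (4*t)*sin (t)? 1/ ( (s - 4)^2 + 1)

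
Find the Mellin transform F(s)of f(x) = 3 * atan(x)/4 -3 * pi * sec(pi * s/2)/(8 * s)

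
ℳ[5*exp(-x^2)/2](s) 5*gamma(s/2)/4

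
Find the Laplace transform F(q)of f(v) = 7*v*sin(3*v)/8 21*q/(4*(q^2 + 9)^2)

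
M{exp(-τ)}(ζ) gamma(ζ)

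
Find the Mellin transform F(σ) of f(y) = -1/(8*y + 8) -pi*csc(pi*σ) /8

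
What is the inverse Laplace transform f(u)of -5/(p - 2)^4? -5*u^3*exp(2*u)/6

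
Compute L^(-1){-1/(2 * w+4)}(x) -exp(-2 * x)/2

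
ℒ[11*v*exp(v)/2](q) 11/(2*(q - 1)^2)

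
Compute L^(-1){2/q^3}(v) v^2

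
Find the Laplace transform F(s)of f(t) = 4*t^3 24/s^4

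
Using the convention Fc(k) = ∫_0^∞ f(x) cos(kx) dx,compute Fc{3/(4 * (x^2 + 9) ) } pi * exp(-3 * k) /8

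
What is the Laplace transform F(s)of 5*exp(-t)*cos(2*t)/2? 5*(s + 1)/(2*((s + 1)^2 + 4))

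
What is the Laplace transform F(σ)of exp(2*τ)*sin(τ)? 1/((σ - 2)^2 + 1)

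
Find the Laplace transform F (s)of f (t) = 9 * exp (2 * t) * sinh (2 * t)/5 18/ (5 * s * (s - 4))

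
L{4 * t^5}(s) 480/s^6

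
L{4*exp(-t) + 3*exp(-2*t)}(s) 4/(s + 1) + 3/(s + 2)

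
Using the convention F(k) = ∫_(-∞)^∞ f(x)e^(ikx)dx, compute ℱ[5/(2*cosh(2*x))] 5*pi/(4*cosh(pi*k/4))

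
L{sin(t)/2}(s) 1/(2 * (s^2 + 1))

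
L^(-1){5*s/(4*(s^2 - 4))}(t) 5*cosh(2*t)/4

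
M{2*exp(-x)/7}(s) 2*gamma(s)/7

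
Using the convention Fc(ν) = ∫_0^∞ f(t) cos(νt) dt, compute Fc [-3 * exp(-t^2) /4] -3 * sqrt(pi) * exp(-ν^2/4) /8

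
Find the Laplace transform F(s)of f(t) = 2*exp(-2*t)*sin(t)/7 2/(7*((s + 2)^2 + 1))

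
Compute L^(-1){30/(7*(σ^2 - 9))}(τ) 10*sinh(3*τ)/7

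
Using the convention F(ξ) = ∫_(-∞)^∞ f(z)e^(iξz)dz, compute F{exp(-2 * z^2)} sqrt(2) * sqrt(pi) * exp(-ξ^2/8)/2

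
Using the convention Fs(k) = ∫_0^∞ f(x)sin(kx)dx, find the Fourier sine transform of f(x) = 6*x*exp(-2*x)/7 24*k/(7*(k^2 + 4)^2)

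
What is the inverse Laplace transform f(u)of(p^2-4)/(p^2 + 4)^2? u*cos(2*u)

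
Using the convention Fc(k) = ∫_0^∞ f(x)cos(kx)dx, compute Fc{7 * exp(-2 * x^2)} 7 * sqrt(2) * sqrt(pi) * exp(-k^2/8)/4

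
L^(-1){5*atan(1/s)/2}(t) 5*sin(t)/(2*t)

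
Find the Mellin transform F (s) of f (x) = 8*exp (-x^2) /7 4*gamma (s/2) /7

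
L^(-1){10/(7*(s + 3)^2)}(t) 10*t*exp(-3*t)/7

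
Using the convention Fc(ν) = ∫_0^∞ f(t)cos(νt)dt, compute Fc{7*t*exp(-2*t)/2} 7*(4 - ν^2)/(2*(ν^2 + 4)^2)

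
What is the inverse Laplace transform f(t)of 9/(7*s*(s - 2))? 9*exp(t)*sinh(t)/7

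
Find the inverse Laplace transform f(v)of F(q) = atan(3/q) sin(3 * v)/v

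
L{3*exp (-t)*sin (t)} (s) 3/ ( (s + 1)^2 + 1)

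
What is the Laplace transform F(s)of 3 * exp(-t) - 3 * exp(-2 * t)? 3/(s + 1) - 3/(s + 2)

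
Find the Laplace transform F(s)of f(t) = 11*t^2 22/s^3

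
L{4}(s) 4/s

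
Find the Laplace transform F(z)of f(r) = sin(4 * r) 4/(z^2+16)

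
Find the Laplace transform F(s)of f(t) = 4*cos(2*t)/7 4*s/(7*(s^2 + 4))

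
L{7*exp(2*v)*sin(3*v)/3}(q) 7/((q - 2)^2+9)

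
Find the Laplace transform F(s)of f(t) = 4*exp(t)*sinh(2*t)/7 8/(7*((s - 1)^2 - 4))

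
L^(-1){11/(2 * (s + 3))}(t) 11 * exp(-3 * t)/2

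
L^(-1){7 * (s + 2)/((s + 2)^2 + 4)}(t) 7 * exp(-2 * t) * cos(2 * t)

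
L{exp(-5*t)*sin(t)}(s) 1/((s + 5)^2 + 1)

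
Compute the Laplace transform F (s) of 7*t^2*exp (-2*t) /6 7/ (3*(s + 2) ^3) 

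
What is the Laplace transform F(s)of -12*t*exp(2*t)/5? -12/(5*(s - 2)^2)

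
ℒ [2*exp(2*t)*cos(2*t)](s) 2*(s - 2)/((s - 2)^2 + 4)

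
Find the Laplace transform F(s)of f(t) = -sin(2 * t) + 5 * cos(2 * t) 5 * s/(s^2 + 4)-2/(s^2 + 4)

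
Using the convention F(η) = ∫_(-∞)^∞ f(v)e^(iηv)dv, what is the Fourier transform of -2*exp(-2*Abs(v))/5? -8/(5*η^2 + 20)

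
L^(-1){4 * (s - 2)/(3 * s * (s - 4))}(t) 4 * exp(2 * t) * cosh(2 * t)/3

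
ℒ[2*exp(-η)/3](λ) 2/(3*(λ + 1))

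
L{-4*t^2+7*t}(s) 7/s^2 - 8/s^3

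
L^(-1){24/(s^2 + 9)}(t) 8 * sin(3 * t)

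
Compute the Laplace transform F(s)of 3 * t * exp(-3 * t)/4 3/(4 * (s + 3)^2)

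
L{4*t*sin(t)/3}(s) 8*s/(3*(s^2+1)^2)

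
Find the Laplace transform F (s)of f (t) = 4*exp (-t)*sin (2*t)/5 8/ (5*( (s+1)^2+4))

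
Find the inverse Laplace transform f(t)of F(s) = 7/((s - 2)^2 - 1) 7*exp(2*t)*sinh(t)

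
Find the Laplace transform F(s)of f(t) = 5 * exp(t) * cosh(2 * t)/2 5 * (s - 1)/(2 * ((s - 1)^2 - 4))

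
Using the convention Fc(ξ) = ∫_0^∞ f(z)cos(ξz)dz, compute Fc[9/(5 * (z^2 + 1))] 9 * pi * exp(-ξ)/10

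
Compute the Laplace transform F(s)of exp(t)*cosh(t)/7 (s - 1)/(7*s*(s - 2))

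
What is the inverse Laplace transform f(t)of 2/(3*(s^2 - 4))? sinh(2*t)/3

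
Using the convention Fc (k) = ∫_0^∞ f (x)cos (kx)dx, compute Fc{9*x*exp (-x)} 9*(1 - k^2)/ (k^2 + 1)^2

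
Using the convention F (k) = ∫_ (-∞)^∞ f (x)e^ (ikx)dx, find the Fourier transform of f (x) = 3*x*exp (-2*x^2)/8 3*sqrt (2)*I*sqrt (pi)*k*exp (-k^2/8)/64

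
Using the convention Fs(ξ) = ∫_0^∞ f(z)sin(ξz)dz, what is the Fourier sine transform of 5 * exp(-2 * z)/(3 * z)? 5 * atan(ξ/2)/3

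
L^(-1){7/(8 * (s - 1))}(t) 7 * exp(t)/8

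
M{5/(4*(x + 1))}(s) 5*pi*csc(pi*s)/4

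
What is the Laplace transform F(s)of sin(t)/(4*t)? atan(1/s)/4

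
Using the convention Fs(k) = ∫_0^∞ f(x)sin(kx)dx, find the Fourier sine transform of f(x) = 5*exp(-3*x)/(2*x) 5*atan(k/3)/2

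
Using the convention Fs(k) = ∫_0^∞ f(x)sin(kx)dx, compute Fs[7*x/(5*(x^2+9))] 7*pi*exp(-3*k)/10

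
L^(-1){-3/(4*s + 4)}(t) -3*exp(-t)/4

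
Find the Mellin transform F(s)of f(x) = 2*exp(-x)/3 2*gamma(s)/3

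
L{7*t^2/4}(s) 7/(2*s^3)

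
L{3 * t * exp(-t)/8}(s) 3/(8 * (s + 1)^2)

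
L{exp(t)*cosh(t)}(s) (s - 1)/(s*(s - 2))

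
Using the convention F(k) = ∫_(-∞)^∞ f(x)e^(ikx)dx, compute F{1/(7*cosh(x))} pi/(7*cosh(pi*k/2))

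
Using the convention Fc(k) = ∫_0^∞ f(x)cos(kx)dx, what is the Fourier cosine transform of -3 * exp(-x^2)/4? -3 * sqrt(pi) * exp(-k^2/4)/8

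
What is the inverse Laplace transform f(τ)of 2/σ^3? τ^2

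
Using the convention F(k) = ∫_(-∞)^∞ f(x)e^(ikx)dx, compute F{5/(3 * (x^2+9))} 5 * pi * exp(-3 * Abs(k))/9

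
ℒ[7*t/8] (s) 7/ (8*s^2)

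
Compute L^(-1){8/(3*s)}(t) 8/3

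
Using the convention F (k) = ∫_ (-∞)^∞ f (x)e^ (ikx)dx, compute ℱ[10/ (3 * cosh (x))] 10 * pi/ (3 * cosh (pi * k/2))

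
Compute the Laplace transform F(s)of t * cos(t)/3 (s^2 - 1)/(3 * (s^2 + 1)^2)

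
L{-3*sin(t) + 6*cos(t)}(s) 6*s/(s^2 + 1) - 3/(s^2 + 1)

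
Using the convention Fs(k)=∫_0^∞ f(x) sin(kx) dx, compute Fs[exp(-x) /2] k/(2 * (k^2+1) ) 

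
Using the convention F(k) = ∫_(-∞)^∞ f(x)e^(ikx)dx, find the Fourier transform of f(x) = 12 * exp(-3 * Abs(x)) 72/(k^2 + 9)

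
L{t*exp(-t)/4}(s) 1/(4*(s+1)^2)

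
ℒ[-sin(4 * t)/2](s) -2/(s^2 + 16)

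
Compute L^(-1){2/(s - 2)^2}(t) 2*t*exp(2*t)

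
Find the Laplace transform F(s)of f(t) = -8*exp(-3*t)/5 -8/(5*s+15)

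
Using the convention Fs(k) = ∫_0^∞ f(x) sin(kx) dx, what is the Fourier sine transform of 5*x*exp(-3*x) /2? 15*k/(k^2 + 9) ^2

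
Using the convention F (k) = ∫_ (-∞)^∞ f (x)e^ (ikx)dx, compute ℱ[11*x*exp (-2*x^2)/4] 11*sqrt (2)*I*sqrt (pi)*k*exp (-k^2/8)/32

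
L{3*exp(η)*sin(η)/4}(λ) 3/(4*((λ - 1)^2+1))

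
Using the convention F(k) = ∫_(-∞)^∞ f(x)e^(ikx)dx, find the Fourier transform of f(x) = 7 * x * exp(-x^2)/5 7 * I * sqrt(pi) * k * exp(-k^2/4)/10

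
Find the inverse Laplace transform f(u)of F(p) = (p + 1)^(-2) u*exp(-u)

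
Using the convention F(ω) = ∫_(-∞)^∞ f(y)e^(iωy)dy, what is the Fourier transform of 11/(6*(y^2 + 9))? 11*pi*exp(-3*Abs(ω))/18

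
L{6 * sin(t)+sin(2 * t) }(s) 6/(s^2+1)+2/(s^2+4) 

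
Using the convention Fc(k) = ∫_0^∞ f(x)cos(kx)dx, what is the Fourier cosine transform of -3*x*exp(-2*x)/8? 3*(k^2 - 4)/(8*(k^2 + 4)^2)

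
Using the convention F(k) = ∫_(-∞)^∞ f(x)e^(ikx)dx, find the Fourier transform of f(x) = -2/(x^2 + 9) -2 * pi * exp(-3 * Abs(k))/3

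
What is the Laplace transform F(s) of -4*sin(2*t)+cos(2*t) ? s/(s^2+4) - 8/(s^2+4) 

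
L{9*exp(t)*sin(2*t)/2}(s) 9/((s - 1)^2+4)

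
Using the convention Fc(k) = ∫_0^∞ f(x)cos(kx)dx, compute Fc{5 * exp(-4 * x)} 20/(k^2 + 16)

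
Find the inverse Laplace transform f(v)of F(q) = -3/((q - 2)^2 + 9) -exp(2*v)*sin(3*v)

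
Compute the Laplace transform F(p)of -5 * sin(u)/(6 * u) -5 * atan(1/p)/6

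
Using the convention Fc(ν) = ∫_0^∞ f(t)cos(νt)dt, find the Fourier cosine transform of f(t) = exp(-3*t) 3/(ν^2 + 9)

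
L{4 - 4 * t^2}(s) 4/s - 8/s^3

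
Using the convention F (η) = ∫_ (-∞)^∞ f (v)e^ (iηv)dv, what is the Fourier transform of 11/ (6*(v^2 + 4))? 11*pi*exp (-2*Abs (η))/12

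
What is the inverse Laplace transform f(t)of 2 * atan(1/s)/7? 2 * sin(t)/(7 * t)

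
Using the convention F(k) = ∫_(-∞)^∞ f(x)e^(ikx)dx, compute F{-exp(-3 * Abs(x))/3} -2/(k^2+9)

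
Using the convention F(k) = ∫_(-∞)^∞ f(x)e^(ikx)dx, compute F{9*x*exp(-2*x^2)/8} 9*sqrt(2)*I*sqrt(pi)*k*exp(-k^2/8)/64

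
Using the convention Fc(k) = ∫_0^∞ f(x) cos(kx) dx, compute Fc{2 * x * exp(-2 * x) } 2 * (4 - k^2) /(k^2 + 4) ^2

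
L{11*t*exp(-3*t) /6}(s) 11/(6*(s + 3) ^2) 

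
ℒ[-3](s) -3/s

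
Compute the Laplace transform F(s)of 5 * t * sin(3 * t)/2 15 * s/(s^2 + 9)^2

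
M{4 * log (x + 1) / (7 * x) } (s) -4 * pi * csc (pi * s) / (7 * s - 7) 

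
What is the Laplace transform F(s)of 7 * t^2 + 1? 14/s^3 + 1/s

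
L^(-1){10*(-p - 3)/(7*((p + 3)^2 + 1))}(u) -10*exp(-3*u)*cos(u)/7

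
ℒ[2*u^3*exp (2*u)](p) 12/ (p - 2)^4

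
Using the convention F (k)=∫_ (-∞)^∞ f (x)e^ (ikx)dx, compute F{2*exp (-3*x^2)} 2*sqrt (3)*sqrt (pi)*exp (-k^2/12)/3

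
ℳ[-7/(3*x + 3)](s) -7*pi*csc(pi*s)/3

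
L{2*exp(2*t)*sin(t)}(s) 2/((s - 2)^2 + 1)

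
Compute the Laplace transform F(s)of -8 -8/s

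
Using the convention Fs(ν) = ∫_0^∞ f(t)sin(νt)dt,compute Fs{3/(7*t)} 3*pi/14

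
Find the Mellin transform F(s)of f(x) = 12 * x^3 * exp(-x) 12 * gamma(s + 3)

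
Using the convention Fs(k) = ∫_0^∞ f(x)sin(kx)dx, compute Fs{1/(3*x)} pi/6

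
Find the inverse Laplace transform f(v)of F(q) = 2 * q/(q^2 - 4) 2 * cosh(2 * v)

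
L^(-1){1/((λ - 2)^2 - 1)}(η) exp(2*η)*sinh(η)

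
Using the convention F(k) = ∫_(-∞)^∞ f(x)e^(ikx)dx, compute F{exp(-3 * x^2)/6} sqrt(3) * sqrt(pi) * exp(-k^2/12)/18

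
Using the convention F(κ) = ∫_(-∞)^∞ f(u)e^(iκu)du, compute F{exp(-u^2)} sqrt(pi) * exp(-κ^2/4)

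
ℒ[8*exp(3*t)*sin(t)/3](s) 8/(3*((s - 3)^2 + 1))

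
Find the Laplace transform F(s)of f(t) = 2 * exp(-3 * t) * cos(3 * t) 2 * (s + 3)/((s + 3)^2 + 9)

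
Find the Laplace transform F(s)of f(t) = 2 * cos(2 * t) 2 * s/(s^2 + 4)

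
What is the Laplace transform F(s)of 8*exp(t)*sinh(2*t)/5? 16/(5*((s - 1)^2-4))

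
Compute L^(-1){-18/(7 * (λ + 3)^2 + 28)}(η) -9 * exp(-3 * η) * sin(2 * η)/7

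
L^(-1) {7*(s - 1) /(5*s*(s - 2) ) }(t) 7*exp(t)*cosh(t) /5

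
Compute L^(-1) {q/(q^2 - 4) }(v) cosh(2*v) 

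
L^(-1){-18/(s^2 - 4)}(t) -9*sinh(2*t)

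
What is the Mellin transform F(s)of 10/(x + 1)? 10 * pi * csc(pi * s)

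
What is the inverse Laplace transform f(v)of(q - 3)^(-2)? v*exp(3*v)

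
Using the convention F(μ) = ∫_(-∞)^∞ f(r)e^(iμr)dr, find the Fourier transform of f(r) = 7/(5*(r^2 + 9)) 7*pi*exp(-3*Abs(μ))/15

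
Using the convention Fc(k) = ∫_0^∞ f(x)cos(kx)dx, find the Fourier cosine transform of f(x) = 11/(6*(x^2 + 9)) 11*pi*exp(-3*k)/36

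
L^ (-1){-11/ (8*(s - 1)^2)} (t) -11*t*exp (t)/8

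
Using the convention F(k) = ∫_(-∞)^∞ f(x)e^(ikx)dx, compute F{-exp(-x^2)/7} -sqrt(pi)*exp(-k^2/4)/7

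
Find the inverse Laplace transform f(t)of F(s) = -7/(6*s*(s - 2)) -7*exp(t)*sinh(t)/6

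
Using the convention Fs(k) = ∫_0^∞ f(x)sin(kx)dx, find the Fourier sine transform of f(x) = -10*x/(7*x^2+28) -5*pi*exp(-2*k)/7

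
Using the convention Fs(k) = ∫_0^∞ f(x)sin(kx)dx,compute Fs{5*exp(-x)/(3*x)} 5*atan(k)/3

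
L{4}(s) 4/s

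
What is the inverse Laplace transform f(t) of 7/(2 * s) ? 7/2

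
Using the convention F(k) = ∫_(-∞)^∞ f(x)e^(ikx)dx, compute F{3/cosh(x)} 3 * pi/cosh(pi * k/2)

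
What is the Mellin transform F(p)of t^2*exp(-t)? gamma(p + 2)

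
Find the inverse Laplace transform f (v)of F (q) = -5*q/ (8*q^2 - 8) -5*cosh (v)/8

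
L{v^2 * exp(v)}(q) 2/(q - 1)^3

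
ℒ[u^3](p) 6/p^4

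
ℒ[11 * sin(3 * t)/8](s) 33/(8 * (s^2+9))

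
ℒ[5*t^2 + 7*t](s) 7/s^2 + 10/s^3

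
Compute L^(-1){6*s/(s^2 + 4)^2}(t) 3*t*sin(2*t)/2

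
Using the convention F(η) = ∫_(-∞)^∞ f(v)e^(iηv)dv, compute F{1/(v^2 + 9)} pi*exp(-3*Abs(η))/3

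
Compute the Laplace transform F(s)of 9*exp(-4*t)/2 9/(2*(s + 4))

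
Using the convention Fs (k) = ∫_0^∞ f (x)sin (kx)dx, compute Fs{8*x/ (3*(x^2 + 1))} 4*pi*exp (-k)/3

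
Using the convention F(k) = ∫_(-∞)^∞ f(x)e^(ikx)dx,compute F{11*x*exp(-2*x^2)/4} 11*sqrt(2)*I*sqrt(pi)*k*exp(-k^2/8)/32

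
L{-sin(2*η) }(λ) -2/(λ^2 + 4) 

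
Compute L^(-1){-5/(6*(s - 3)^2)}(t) -5*t*exp(3*t)/6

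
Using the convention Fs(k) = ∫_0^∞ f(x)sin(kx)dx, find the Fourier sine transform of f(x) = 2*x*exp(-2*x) 8*k/(k^2 + 4)^2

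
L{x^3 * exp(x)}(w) 6/(w - 1)^4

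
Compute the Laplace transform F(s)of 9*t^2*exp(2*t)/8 9/(4*(s - 2)^3)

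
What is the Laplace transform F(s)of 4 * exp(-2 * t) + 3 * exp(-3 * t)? 3/(s + 3) + 4/(s + 2)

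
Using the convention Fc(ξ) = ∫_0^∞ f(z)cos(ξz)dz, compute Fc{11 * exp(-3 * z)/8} 33/(8 * (ξ^2+9))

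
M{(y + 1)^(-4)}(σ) gamma(σ) * gamma(4 - σ)/6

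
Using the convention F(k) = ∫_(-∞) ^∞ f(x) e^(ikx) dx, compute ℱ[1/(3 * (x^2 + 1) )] pi * exp(-Abs(k) ) /3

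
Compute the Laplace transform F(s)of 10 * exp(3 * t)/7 10/(7 * (s - 3))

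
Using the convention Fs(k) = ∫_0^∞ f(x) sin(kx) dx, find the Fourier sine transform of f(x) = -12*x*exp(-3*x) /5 -72*k/(5*(k^2+9) ^2) 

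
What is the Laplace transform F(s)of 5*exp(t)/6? 5/(6*(s - 1))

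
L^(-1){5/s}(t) 5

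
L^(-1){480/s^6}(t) 4*t^5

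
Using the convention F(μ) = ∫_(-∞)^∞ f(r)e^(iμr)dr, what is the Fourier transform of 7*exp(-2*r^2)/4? 7*sqrt(2)*sqrt(pi)*exp(-μ^2/8)/8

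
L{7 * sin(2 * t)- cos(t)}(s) 14/(s^2 + 4)- s/(s^2 + 1)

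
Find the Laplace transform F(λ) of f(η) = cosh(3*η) λ/(λ^2 - 9) 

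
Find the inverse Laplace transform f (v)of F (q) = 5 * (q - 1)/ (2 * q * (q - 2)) 5 * exp (v) * cosh (v)/2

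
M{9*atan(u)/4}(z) -9*pi*sec(pi*z/2)/(8*z)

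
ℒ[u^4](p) 24/p^5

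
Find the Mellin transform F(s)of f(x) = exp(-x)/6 gamma(s)/6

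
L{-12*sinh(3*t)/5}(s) -36/(5*s^2 - 45)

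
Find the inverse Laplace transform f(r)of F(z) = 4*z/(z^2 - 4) 4*cosh(2*r)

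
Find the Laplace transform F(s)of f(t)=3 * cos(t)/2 3 * s/(2 * (s^2 + 1))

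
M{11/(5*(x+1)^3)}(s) 11*pi*(s - 2)*(s - 1)/(10*sin(pi*s))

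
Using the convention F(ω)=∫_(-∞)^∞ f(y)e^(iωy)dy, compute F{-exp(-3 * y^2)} -sqrt(3) * sqrt(pi) * exp(-ω^2/12)/3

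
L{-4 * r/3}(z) -4/(3 * z^2)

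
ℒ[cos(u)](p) p/(p^2 + 1)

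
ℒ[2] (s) 2/s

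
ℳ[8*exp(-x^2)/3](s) 4*gamma(s/2)/3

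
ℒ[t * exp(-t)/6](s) 1/(6 * (s + 1)^2)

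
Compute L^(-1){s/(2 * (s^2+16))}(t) cos(4 * t)/2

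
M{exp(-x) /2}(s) gamma(s) /2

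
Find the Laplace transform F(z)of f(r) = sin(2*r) 2/(z^2 + 4)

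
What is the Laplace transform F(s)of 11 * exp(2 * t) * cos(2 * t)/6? 11 * (s - 2)/(6 * ((s - 2)^2 + 4))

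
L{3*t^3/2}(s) 9/s^4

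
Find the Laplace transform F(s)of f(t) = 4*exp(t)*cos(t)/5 4*(s - 1)/(5*((s - 1)^2 + 1))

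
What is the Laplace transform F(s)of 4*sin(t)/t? 4*atan(1/s)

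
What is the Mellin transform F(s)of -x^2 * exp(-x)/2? -gamma(s+2)/2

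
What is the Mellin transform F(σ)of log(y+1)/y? -pi*csc(pi*σ)/(σ - 1)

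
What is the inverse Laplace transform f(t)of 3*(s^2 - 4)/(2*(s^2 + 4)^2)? 3*t*cos(2*t)/2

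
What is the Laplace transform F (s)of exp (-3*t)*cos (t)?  (s + 3)/ ( (s + 3)^2 + 1)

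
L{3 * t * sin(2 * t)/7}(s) 12 * s/(7 * (s^2 + 4)^2)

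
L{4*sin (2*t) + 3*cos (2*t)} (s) 8/ (s^2 + 4) + 3*s/ (s^2 + 4)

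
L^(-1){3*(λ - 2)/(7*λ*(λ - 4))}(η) 3*exp(2*η)*cosh(2*η)/7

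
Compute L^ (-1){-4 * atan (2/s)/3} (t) -4 * sin (2 * t)/ (3 * t)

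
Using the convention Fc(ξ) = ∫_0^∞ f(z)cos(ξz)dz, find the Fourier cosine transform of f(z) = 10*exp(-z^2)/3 5*sqrt(pi)*exp(-ξ^2/4)/3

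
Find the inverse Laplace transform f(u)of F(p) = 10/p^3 5*u^2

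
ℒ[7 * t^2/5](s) 14/(5 * s^3)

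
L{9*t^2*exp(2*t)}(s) 18/(s - 2)^3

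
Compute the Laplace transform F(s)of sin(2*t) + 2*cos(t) 2*s/(s^2 + 1) + 2/(s^2 + 4)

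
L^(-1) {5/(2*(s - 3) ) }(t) 5*exp(3*t) /2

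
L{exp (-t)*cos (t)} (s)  (s + 1)/ ( (s + 1)^2 + 1)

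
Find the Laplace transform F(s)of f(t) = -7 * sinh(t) -7/(s^2 - 1)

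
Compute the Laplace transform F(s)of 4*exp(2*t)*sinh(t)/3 4/(3*((s - 2)^2 - 1))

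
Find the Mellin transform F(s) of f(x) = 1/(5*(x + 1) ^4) gamma(s)*gamma(4 - s) /30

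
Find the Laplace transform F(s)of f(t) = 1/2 1/(2*s)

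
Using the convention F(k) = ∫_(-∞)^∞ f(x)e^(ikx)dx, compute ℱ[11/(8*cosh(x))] 11*pi/(8*cosh(pi*k/2))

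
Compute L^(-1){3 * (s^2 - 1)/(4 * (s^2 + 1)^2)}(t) 3 * t * cos(t)/4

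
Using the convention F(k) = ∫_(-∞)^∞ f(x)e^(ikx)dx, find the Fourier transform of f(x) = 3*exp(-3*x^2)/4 sqrt(3)*sqrt(pi)*exp(-k^2/12)/4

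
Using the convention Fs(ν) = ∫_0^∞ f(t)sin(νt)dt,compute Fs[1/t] pi/2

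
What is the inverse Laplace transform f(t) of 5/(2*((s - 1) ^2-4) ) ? 5*exp(t)*sinh(2*t) /4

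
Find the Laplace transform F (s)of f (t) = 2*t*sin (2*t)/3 8*s/ (3*(s^2 + 4)^2)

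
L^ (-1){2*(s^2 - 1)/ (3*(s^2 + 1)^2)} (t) 2*t*cos (t)/3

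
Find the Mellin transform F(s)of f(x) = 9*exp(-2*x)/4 9*gamma(s)/(4*2^s)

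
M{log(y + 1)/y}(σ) -pi*csc(pi*σ)/(σ - 1)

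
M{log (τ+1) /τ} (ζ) -pi * csc (pi * ζ) / (ζ - 1) 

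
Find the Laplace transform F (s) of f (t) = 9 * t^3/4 27/ (2 * s^4) 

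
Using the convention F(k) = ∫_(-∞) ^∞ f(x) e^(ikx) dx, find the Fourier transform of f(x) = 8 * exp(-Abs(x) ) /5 16/(5 * (k^2 + 1) ) 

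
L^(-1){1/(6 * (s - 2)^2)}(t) t * exp(2 * t)/6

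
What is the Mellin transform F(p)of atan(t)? -pi*sec(pi*p/2)/(2*p)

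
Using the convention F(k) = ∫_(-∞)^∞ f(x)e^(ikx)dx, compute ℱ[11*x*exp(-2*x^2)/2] 11*sqrt(2)*I*sqrt(pi)*k*exp(-k^2/8)/16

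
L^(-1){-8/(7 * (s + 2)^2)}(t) -8 * t * exp(-2 * t)/7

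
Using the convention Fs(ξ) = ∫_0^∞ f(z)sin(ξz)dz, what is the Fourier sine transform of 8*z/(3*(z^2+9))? 4*pi*exp(-3*ξ)/3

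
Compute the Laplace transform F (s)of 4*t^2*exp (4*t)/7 8/ (7*(s - 4)^3)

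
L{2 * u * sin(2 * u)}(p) 8 * p/(p^2 + 4)^2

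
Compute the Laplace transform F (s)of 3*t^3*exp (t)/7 18/ (7*(s - 1)^4)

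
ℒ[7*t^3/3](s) 14/s^4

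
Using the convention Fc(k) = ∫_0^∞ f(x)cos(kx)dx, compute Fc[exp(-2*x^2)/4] sqrt(2)*sqrt(pi)*exp(-k^2/8)/16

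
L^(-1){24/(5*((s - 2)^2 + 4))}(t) 12*exp(2*t)*sin(2*t)/5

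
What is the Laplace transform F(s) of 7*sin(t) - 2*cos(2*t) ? 7/(s^2 + 1) - 2*s/(s^2 + 4) 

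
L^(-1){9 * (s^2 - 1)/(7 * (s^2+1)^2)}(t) 9 * t * cos(t)/7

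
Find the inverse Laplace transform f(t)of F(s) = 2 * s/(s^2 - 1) 2 * cosh(t)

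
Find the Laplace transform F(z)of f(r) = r z^(-2)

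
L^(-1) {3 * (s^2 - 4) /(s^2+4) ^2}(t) 3 * t * cos(2 * t) 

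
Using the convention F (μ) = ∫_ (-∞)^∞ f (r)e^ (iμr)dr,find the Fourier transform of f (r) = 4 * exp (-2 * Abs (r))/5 16/ (5 * (μ^2+4))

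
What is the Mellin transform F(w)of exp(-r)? gamma(w)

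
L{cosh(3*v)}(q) q/(q^2 - 9)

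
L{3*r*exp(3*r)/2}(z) 3/(2*(z - 3)^2)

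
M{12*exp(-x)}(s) 12*gamma(s)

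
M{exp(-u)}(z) gamma(z)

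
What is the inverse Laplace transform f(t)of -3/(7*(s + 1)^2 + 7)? -3*exp(-t)*sin(t)/7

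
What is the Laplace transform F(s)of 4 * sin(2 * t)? 8/(s^2 + 4)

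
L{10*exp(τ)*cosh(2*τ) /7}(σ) 10*(σ - 1) /(7*((σ - 1) ^2 - 4) ) 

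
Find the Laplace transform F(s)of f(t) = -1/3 -1/(3*s)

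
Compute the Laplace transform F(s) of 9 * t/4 9/(4 * s^2) 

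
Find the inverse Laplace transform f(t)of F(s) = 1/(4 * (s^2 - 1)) sinh(t)/4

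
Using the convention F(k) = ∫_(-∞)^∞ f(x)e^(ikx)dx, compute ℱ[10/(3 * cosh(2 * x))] 5 * pi/(3 * cosh(pi * k/4))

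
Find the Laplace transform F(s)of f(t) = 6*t 6/s^2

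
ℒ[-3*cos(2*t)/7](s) -3*s/(7*s^2 + 28)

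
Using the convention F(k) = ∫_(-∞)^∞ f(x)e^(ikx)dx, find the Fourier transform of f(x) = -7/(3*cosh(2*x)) -7*pi/(6*cosh(pi*k/4))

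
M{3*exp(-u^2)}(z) 3*gamma(z/2)/2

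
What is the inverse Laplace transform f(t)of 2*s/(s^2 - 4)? 2*cosh(2*t)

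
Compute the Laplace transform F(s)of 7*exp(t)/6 7/(6*(s - 1))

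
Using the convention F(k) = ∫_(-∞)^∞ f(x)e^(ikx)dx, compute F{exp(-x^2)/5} sqrt(pi)*exp(-k^2/4)/5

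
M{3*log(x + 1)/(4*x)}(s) -3*pi*csc(pi*s)/(4*s - 4)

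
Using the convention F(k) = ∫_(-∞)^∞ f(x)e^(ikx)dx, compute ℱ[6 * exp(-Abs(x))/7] 12/(7 * (k^2 + 1))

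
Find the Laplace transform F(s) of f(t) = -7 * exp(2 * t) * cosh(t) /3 7 * (2 - s) /(3 * ((s - 2) ^2-1) ) 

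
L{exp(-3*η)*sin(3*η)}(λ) 3/((λ + 3)^2 + 9)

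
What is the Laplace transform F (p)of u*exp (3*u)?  (p - 3)^ (-2)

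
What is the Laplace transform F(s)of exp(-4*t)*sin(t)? 1/((s + 4)^2 + 1)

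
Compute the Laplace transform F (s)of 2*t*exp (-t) 2/ (s + 1)^2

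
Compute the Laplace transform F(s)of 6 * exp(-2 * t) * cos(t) 6 * (s + 2)/((s + 2)^2 + 1)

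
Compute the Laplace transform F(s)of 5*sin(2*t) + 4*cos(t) 4*s/(s^2 + 1) + 10/(s^2 + 4)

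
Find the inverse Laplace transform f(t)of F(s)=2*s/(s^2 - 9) 2*cosh(3*t)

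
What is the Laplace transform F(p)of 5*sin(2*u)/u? 5*atan(2/p)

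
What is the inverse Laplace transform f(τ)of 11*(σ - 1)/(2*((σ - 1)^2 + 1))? 11*exp(τ)*cos(τ)/2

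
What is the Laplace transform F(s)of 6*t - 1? 6/s^2 - 1/s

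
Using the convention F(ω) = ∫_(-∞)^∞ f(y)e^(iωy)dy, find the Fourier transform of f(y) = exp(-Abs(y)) 2/(ω^2 + 1)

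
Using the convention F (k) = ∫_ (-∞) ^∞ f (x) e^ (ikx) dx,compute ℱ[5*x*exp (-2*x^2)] 5*sqrt (2)*I*sqrt (pi)*k*exp (-k^2/8) /8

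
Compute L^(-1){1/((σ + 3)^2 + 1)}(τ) exp(-3*τ)*sin(τ)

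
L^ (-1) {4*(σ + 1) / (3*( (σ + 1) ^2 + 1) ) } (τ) 4*exp (-τ)*cos (τ) /3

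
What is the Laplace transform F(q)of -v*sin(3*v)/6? -q/(q^2 + 9)^2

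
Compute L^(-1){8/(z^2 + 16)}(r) 2 * sin(4 * r)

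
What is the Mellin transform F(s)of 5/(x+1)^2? -5*pi*(s - 1)/sin(pi*s)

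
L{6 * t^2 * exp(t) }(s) 12/(s - 1) ^3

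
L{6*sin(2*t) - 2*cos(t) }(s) 12/(s^2+4) - 2*s/(s^2+1) 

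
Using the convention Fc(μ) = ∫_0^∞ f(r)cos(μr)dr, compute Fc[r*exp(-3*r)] (9 - μ^2)/(μ^2+9)^2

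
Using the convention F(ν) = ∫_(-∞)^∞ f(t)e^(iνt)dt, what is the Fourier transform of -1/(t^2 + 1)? -pi*exp(-Abs(ν))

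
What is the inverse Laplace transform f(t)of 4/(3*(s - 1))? 4*exp(t)/3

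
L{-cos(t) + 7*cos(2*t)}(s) 7*s/(s^2 + 4)- s/(s^2 + 1)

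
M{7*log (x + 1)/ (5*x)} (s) -7*pi*csc (pi*s)/ (5*s - 5)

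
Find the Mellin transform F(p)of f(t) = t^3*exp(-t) gamma(p+3)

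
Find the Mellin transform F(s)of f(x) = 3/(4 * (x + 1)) 3 * pi * csc(pi * s)/4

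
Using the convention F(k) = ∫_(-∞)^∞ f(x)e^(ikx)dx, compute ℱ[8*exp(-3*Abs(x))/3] 16/(k^2 + 9)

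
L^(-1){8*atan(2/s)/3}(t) 8*sin(2*t)/(3*t)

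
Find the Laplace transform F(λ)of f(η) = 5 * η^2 10/λ^3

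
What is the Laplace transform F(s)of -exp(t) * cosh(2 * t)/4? (1 - s)/(4 * ((s - 1)^2 - 4))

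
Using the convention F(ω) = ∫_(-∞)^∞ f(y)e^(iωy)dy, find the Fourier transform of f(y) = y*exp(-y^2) I*sqrt(pi)*ω*exp(-ω^2/4)/2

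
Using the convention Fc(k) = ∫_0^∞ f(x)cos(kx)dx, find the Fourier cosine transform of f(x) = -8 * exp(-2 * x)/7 -16/(7 * k^2+28)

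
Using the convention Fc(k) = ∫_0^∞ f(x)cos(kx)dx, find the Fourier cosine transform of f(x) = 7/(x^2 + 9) 7 * pi * exp(-3 * k)/6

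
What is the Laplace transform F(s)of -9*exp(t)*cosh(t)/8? 9*(1 - s)/(8*s*(s - 2))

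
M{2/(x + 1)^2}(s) -2*pi*(s - 1)/sin(pi*s)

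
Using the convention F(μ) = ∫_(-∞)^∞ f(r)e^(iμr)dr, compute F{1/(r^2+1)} pi*exp(-Abs(μ))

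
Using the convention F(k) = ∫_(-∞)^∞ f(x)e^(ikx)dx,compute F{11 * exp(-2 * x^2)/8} 11 * sqrt(2) * sqrt(pi) * exp(-k^2/8)/16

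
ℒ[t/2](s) 1/(2 * s^2)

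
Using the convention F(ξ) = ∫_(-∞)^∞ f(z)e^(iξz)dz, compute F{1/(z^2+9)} pi * exp(-3 * Abs(ξ))/3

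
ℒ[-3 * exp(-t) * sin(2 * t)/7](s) -6/(7 * (s + 1)^2 + 28)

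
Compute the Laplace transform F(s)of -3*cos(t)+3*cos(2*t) 3*s/(s^2+4)-3*s/(s^2+1)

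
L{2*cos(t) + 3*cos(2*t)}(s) 2*s/(s^2 + 1) + 3*s/(s^2 + 4)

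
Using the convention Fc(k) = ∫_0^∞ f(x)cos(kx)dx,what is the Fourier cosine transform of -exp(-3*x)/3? -1/(k^2 + 9)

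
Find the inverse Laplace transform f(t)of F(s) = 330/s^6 11 * t^5/4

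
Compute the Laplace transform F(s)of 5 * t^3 30/s^4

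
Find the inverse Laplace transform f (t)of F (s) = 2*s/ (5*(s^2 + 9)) 2*cos (3*t)/5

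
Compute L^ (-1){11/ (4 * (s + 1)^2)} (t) 11 * t * exp (-t)/4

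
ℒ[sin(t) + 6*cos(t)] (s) 6*s/(s^2 + 1) + 1/(s^2 + 1)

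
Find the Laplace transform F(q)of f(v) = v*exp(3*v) (q - 3)^(-2)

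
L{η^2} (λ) 2/λ^3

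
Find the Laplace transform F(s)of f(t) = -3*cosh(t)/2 -3*s/(2*s^2 - 2)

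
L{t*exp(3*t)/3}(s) 1/(3*(s - 3)^2)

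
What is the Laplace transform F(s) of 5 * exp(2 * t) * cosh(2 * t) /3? 5 * (s - 2) /(3 * s * (s - 4) ) 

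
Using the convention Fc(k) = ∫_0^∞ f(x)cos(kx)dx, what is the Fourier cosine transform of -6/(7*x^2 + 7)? -3*pi*exp(-k)/7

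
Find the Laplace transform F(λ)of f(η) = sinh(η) 1/(λ^2-1)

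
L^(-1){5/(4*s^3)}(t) 5*t^2/8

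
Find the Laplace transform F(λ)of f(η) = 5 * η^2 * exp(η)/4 5/(2 * (λ - 1)^3)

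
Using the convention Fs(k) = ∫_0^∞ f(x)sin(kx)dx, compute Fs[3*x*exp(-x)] 6*k/(k^2 + 1)^2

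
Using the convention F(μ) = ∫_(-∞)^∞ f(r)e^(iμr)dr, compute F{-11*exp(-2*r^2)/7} -11*sqrt(2)*sqrt(pi)*exp(-μ^2/8)/14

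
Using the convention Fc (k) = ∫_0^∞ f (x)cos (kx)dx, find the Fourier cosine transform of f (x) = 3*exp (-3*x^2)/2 sqrt (3)*sqrt (pi)*exp (-k^2/12)/4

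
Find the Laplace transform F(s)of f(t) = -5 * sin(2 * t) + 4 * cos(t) 4 * s/(s^2 + 1) - 10/(s^2 + 4)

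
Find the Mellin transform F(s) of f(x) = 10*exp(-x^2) 5*gamma(s/2) 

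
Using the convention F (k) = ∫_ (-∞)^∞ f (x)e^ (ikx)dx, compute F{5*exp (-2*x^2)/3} 5*sqrt (2)*sqrt (pi)*exp (-k^2/8)/6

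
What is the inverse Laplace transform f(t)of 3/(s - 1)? 3*exp(t)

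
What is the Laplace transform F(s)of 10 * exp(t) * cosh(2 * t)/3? 10 * (s - 1)/(3 * ((s - 1)^2 - 4))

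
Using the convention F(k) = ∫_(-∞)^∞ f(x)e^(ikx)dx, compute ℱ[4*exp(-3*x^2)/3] 4*sqrt(3)*sqrt(pi)*exp(-k^2/12)/9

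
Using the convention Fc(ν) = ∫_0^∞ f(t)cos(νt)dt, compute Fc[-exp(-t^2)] -sqrt(pi)*exp(-ν^2/4)/2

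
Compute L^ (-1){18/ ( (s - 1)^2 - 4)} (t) 9*exp (t)*sinh (2*t)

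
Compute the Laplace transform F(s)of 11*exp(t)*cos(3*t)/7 11*(s - 1)/(7*((s - 1)^2 + 9))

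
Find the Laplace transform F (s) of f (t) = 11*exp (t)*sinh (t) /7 11/ (7*s*(s - 2) ) 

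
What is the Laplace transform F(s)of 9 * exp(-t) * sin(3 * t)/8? 27/(8 * ((s+1)^2+9))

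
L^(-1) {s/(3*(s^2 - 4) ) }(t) cosh(2*t) /3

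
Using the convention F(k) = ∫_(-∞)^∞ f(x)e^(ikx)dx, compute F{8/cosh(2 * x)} 4 * pi/cosh(pi * k/4)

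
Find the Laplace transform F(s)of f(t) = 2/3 2/(3*s)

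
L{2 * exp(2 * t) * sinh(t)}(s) 2/((s - 2)^2 - 1)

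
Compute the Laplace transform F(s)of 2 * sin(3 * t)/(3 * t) 2 * atan(3/s)/3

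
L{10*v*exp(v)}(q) 10/(q - 1)^2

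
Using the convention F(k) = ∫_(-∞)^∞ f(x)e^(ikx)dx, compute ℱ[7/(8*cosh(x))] 7*pi/(8*cosh(pi*k/2))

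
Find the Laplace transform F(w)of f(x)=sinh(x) 1/(w^2 - 1)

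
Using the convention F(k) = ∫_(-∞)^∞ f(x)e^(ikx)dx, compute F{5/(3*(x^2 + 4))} 5*pi*exp(-2*Abs(k))/6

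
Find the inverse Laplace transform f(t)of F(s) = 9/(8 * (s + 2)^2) 9 * t * exp(-2 * t)/8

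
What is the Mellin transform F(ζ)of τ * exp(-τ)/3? gamma(ζ + 1)/3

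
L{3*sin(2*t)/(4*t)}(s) 3*atan(2/s)/4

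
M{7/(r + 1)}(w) 7*pi*csc(pi*w)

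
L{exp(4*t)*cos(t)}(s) (s - 4)/((s - 4)^2 + 1)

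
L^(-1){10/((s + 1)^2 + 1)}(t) 10*exp(-t)*sin(t)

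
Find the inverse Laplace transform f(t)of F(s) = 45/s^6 3 * t^5/8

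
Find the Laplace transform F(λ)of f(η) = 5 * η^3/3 10/λ^4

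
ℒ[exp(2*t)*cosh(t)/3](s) (s - 2)/(3*((s - 2)^2 - 1))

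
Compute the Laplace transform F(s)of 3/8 3/(8 * s)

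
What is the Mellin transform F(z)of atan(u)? -pi*sec(pi*z/2)/(2*z)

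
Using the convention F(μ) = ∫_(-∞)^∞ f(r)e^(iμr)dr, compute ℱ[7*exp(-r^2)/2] 7*sqrt(pi)*exp(-μ^2/4)/2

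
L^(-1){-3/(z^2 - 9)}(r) -sinh(3*r)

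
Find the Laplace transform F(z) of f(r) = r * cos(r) (z^2-1) /(z^2 + 1) ^2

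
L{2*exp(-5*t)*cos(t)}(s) 2*(s + 5)/((s + 5)^2 + 1)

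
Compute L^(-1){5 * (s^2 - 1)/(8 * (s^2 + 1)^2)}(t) 5 * t * cos(t)/8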